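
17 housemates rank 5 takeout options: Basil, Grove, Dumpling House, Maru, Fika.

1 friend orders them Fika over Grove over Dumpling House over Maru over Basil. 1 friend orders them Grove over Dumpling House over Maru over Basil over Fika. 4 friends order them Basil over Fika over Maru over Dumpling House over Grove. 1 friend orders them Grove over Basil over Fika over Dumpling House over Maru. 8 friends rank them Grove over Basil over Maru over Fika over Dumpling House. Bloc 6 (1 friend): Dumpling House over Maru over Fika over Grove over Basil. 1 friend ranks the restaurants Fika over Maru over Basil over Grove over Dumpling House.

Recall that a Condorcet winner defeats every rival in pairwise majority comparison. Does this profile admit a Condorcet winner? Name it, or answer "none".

Head-to-head results (17 friends):
Basil vs Grove: Grove wins 12–5.
Basil vs Dumpling House: Basil, 14–3.
Basil vs Maru: Basil, 13–4.
Basil vs Fika: Basil wins 14–3.
Grove vs Dumpling House: Grove wins 12–5.
Grove vs Maru: Grove wins 11–6.
Grove vs Fika: Grove, 10–7.
Dumpling House vs Maru: Maru wins 13–4.
Dumpling House vs Fika: Fika wins 15–2.
Maru–Fika: Maru 10–7.
Grove defeats every rival head-to-head and is the Condorcet winner.

Grove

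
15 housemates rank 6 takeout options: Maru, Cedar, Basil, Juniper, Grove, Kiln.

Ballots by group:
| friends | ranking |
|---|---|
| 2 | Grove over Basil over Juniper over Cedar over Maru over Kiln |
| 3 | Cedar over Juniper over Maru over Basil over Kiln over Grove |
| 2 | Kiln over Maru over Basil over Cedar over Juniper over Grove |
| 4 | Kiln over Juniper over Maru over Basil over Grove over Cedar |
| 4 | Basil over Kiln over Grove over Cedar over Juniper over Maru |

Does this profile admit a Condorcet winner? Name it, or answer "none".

none

Pairwise majorities:
Maru–Cedar: Cedar 9–6.
Maru vs Basil: Maru is ranked higher on 3+2+4 = 9 ballots, Basil on 6. Maru wins 9–6.
Maru vs Juniper: Juniper wins 13–2.
Maru vs Grove: Maru wins 9–6.
Maru vs Kiln: 2+3 = 5 for Maru, 10 for Kiln — Kiln by 10–5.
Cedar vs Basil: Basil wins 12–3.
Cedar vs Juniper: Cedar, 9–6.
Cedar vs Grove: Grove, 10–5.
Cedar vs Kiln: Cedar is ranked higher on 2+3 = 5 ballots, Kiln on 10. Kiln wins 10–5.
Basil vs Juniper: 8 to 7, Basil.
Basil–Grove: Basil 13–2.
Basil vs Kiln: Basil wins 9–6.
Juniper vs Grove: Juniper, 9–6.
Juniper vs Kiln: Kiln, 10–5.
Grove vs Kiln: 2 for Grove, 13 for Kiln — Kiln by 13–2.
Every restaurant loses at least once (Maru loses to Cedar; Cedar loses to Basil; Basil loses to Maru; Juniper loses to Cedar; Grove loses to Maru; Kiln loses to Basil). The majority relation contains the cycle Maru beats Basil beats Cedar beats Maru, so there is no Condorcet winner.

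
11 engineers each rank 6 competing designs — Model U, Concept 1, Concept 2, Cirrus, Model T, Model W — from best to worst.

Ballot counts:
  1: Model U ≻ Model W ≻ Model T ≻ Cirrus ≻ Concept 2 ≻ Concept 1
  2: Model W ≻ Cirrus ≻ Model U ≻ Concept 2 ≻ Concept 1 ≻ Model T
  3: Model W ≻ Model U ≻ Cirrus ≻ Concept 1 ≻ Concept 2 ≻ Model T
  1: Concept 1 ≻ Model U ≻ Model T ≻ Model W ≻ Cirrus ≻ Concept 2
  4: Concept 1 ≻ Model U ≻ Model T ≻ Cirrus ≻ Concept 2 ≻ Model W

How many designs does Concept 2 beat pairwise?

0

Concept 2 against each rival (11 engineers):
Concept 2 vs Model U: 0 to 11, Model U.
Concept 2 vs Concept 1: Concept 2 is ranked higher on 1+2 = 3 ballots, Concept 1 on 8. Concept 1 wins 8–3.
Concept 2 vs Cirrus: Concept 2 preferred on 0 ballots; Cirrus wins 11–0.
Concept 2–Model T: Model T 6–5.
Concept 2 vs Model W: Model W wins 7–4.
Concept 2 beats no one; loses to Model U, Concept 1, Cirrus, Model T, Model W — 0 pairwise wins.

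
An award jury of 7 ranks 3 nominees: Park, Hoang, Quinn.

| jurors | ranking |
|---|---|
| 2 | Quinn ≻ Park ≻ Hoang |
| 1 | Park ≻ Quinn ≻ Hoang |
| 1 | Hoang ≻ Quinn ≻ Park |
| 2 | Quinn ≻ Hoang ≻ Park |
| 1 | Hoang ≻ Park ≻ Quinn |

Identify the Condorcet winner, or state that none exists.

Check each pair by majority over 7 ballots:
Park vs Hoang: 3 to 4, Hoang.
Park vs Quinn: 1+1 = 2 for Park, 5 for Quinn — Quinn by 5–2.
Hoang vs Quinn: Hoang is ranked higher on 1+1 = 2 ballots, Quinn on 5. Quinn wins 5–2.
Quinn beats each of Park, Hoang — Quinn is the Condorcet winner.

Quinn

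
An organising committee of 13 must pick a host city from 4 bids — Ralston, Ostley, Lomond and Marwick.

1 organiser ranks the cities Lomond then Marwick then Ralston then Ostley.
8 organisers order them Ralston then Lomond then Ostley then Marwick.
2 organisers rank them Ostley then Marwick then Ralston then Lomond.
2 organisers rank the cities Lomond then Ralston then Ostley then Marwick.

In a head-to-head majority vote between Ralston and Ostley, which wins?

Ralston

Ballots ranking Ralston above Ostley: 1 + 8 + 2 = 11.
Ballots ranking Ostley above Ralston: 13 − 11 = 2.
Ralston wins the head-to-head 11–2.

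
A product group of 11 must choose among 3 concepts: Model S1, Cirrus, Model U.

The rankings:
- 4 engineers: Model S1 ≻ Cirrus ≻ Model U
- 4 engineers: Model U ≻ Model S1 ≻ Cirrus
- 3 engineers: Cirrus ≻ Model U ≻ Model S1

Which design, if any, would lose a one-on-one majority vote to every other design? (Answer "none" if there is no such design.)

Pairwise majorities:
Model S1 vs Cirrus: Model S1 preferred on 4+4 = 8 ballots; Model S1 wins 8–3.
Model S1 vs Model U: 4 for Model S1, 7 for Model U — Model U by 7–4.
Cirrus–Model U: Cirrus 7–4.
Each design has at least one pairwise win (Model S1 beats Cirrus; Cirrus beats Model U; Model U beats Model S1) — no Condorcet loser.

none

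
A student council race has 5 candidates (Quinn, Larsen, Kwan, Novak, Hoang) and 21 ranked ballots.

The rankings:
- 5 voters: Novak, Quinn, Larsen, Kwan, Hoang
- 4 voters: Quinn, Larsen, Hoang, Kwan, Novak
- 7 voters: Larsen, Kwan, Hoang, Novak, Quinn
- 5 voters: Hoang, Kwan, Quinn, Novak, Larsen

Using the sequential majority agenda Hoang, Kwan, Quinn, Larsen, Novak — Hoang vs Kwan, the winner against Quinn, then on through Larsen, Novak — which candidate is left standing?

Larsen

Round 1: Hoang vs Kwan — 9–12, Kwan advances.
Round 2: Kwan vs Quinn — 12–9, Kwan advances.
Round 3: Kwan vs Larsen — 5–16, Larsen advances.
Round 4: Larsen vs Novak — 11–10, Larsen advances.
Larsen survives the agenda.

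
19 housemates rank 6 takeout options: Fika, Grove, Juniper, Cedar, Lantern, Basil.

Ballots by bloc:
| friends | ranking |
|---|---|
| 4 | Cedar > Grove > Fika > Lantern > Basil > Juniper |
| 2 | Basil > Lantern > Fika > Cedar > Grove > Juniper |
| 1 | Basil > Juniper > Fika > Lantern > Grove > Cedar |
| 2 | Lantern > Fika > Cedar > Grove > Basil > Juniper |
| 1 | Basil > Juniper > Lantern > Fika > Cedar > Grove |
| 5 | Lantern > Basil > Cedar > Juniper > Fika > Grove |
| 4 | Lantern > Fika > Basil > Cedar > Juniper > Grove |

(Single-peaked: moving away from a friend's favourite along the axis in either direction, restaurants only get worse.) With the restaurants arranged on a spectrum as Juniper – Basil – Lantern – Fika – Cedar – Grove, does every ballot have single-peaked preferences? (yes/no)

Axis positions: Juniper=1, Basil=2, Lantern=3, Fika=4, Cedar=5, Grove=6.
Bloc 1 (peak Cedar at position 5): ranking walks positions 5-6-4-3-2-1, expanding outward from the peak — single-peaked.
Bloc 2 (peak Basil at position 2): ranking walks positions 2-3-4-5-6-1, expanding outward from the peak — single-peaked.
Bloc 3: ranking walks positions 2-1-4-3-6-5; Fika is ranked above Lantern even though Lantern lies between Fika and the peak Basil on the axis — preferences dip and rise again. Not single-peaked.
Bloc 4 (peak Lantern at position 3): ranking walks positions 3-4-5-6-2-1, expanding outward from the peak — single-peaked.
Bloc 5 (peak Basil at position 2): ranking walks positions 2-1-3-4-5-6, expanding outward from the peak — single-peaked.
Bloc 6: ranking walks positions 3-2-5-1-4-6; Cedar is ranked above Fika even though Fika lies between Cedar and the peak Lantern on the axis — preferences dip and rise again. Not single-peaked.
Bloc 7 (peak Lantern at position 3): ranking walks positions 3-4-2-5-1-6, expanding outward from the peak — single-peaked.
Bloc 3 violates single-peakedness, so the profile is not single-peaked on this axis.

no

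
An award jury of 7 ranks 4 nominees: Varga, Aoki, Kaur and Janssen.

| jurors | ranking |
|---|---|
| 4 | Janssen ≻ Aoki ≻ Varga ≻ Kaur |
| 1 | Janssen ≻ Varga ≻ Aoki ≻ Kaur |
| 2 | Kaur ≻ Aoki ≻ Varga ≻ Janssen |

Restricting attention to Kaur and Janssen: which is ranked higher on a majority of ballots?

Ballots ranking Kaur above Janssen: 2.
Ballots ranking Janssen above Kaur: 7 − 2 = 5.
Janssen wins the head-to-head 5–2.

Janssen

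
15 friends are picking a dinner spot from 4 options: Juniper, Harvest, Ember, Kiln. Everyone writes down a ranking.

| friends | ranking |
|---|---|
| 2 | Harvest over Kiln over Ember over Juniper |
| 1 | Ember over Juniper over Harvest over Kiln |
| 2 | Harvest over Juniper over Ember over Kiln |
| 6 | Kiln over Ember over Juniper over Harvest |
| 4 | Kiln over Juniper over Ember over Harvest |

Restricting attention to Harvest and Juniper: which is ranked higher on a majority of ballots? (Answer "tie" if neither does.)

Juniper

Ballots ranking Harvest above Juniper: 2 + 2 = 4.
Ballots ranking Juniper above Harvest: 15 − 4 = 11.
Juniper wins the head-to-head 11–4.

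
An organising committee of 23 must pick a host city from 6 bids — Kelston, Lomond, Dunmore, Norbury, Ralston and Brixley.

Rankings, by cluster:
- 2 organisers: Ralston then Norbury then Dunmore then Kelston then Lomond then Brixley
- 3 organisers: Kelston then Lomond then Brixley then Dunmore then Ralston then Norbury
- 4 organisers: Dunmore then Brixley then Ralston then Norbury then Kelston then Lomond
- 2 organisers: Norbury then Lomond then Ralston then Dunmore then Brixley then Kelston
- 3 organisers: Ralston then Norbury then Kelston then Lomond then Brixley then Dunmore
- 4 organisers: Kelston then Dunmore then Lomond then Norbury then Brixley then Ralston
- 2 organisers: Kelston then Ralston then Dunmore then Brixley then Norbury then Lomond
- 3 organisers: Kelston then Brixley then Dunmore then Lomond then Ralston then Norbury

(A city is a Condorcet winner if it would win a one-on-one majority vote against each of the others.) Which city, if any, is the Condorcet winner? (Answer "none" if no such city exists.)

Kelston

Check each pair by majority over 23 ballots:
Kelston vs Lomond: Kelston preferred on 21 ballots; Kelston wins 21–2.
Kelston vs Dunmore: 15 to 8, Kelston.
Kelston vs Norbury: Kelston preferred on 3+4+2+3 = 12 ballots; Kelston wins 12–11.
Kelston vs Ralston: Kelston is ranked higher on 3+4+2+3 = 12 ballots, Ralston on 11. Kelston wins 12–11.
Kelston vs Brixley: 2+3+3+4+2+3 = 17 for Kelston, 6 for Brixley — Kelston by 17–6.
Lomond vs Dunmore: 8 to 15, Dunmore.
Lomond vs Norbury: Lomond preferred on 3+4+3 = 10 ballots; Norbury wins 13–10.
Lomond vs Ralston: Lomond is ranked higher on 3+2+4+3 = 12 ballots, Ralston on 11. Lomond wins 12–11.
Lomond vs Brixley: 2+3+2+3+4 = 14 for Lomond, 9 for Brixley — Lomond by 14–9.
Dunmore vs Norbury: 16 to 7, Dunmore.
Dunmore vs Ralston: Dunmore preferred on 3+4+4+3 = 14 ballots; Dunmore wins 14–9.
Dunmore vs Brixley: Dunmore preferred on 2+4+2+4+2 = 14 ballots; Dunmore wins 14–9.
Norbury vs Ralston: 6 to 17, Ralston.
Norbury vs Brixley: Norbury preferred on 2+2+3+4 = 11 ballots; Brixley wins 12–11.
Ralston vs Brixley: 2+2+3+2 = 9 for Ralston, 14 for Brixley — Brixley by 14–9.
Kelston defeats every rival head-to-head and is the Condorcet winner.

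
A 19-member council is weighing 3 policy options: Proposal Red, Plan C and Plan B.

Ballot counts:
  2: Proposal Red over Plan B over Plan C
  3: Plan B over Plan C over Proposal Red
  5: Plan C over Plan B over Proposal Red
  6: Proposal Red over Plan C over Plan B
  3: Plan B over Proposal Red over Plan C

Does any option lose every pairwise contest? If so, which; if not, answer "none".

Pairwise majorities:
Proposal Red vs Plan C: Proposal Red, 11–8.
Proposal Red vs Plan B: Proposal Red preferred on 2+6 = 8 ballots; Plan B wins 11–8.
Plan C vs Plan B: Plan C wins 11–8.
Every option wins at least one matchup (Proposal Red beats Plan C; Plan C beats Plan B; Plan B beats Proposal Red), so there is no Condorcet loser.

none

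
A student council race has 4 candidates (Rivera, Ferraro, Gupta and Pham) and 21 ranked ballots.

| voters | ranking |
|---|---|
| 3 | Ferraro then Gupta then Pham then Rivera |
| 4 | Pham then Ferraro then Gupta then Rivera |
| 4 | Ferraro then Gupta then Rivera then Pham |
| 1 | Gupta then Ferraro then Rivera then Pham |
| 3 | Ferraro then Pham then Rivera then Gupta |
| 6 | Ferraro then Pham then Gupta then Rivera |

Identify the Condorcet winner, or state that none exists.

Pairwise majorities:
Rivera vs Ferraro: 0 to 21, Ferraro.
Rivera vs Gupta: Rivera is ranked higher on 3 ballots, Gupta on 18. Gupta wins 18–3.
Rivera vs Pham: Rivera preferred on 4+1 = 5 ballots; Pham wins 16–5.
Ferraro vs Gupta: Ferraro preferred on 3+4+4+3+6 = 20 ballots; Ferraro wins 20–1.
Ferraro vs Pham: Ferraro is ranked higher on 3+4+1+3+6 = 17 ballots, Pham on 4. Ferraro wins 17–4.
Gupta vs Pham: Gupta is ranked higher on 3+4+1 = 8 ballots, Pham on 13. Pham wins 13–8.
Ferraro wins every pairwise contest, so Ferraro is the Condorcet winner.

Ferraro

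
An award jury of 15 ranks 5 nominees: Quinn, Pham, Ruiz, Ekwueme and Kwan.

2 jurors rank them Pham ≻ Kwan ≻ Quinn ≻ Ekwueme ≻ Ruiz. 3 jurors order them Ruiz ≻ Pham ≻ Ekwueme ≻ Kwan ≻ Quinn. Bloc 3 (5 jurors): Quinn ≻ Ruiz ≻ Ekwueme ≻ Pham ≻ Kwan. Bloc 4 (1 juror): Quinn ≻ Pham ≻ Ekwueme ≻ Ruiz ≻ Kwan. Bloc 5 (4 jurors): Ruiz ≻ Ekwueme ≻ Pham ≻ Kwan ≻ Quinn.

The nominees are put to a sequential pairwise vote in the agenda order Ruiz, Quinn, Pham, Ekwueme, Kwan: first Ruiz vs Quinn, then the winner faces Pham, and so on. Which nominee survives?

Round 1: Ruiz vs Quinn — 7–8, Quinn advances.
Round 2: Quinn vs Pham — 6–9, Pham advances.
Round 3: Pham vs Ekwueme — 6–9, Ekwueme advances.
Round 4: Ekwueme vs Kwan — 13–2, Ekwueme advances.
The agenda winner is Ekwueme.

Ekwueme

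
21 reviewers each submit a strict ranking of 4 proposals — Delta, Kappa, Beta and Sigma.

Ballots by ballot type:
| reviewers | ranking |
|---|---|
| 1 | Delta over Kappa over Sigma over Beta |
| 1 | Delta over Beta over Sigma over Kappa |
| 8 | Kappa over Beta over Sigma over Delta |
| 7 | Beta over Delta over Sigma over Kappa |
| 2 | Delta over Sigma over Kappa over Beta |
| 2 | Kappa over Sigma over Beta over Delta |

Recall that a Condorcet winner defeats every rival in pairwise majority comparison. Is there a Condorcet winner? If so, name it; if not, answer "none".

Pairwise majorities:
Delta vs Kappa: Delta preferred on 1+1+7+2 = 11 ballots; Delta wins 11–10.
Delta vs Beta: 1+1+2 = 4 for Delta, 17 for Beta — Beta by 17–4.
Delta vs Sigma: 1+1+7+2 = 11 for Delta, 10 for Sigma — Delta by 11–10.
Kappa vs Beta: 1+8+2+2 = 13 for Kappa, 8 for Beta — Kappa by 13–8.
Kappa vs Sigma: Kappa is ranked higher on 1+8+2 = 11 ballots, Sigma on 10. Kappa wins 11–10.
Beta vs Sigma: 1+8+7 = 16 for Beta, 5 for Sigma — Beta by 16–5.
Every project loses at least once (Delta loses to Beta; Kappa loses to Delta; Beta loses to Kappa; Sigma loses to Delta). The majority relation contains the cycle Delta > Kappa > Beta > Delta, so there is no Condorcet winner.

none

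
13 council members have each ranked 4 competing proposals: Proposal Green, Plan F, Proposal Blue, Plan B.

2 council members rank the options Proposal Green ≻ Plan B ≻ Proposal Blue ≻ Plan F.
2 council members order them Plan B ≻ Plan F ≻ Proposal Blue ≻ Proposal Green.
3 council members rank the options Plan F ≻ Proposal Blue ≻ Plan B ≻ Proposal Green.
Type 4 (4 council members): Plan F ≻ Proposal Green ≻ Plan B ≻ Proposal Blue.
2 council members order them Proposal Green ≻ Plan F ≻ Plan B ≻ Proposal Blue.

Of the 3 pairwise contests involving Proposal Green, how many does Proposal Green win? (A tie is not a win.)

2

Proposal Green against each rival (13 council members):
Proposal Green vs Plan F: 2+2 = 4 for Proposal Green, 9 for Plan F — Plan F by 9–4.
Proposal Green vs Proposal Blue: 8 to 5, Proposal Green.
Proposal Green vs Plan B: Proposal Green is ranked higher on 2+4+2 = 8 ballots, Plan B on 5. Proposal Green wins 8–5.
Proposal Green beats Proposal Blue, Plan B; loses to Plan F — 2 pairwise wins.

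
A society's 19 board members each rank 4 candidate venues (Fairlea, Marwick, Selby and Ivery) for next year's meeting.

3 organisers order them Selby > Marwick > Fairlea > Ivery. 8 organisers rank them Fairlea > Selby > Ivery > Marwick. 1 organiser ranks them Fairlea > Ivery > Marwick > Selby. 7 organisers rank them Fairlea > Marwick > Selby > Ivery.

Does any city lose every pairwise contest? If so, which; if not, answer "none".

Ivery

Head-to-head results (19 organisers):
Fairlea vs Marwick: Fairlea wins 16–3.
Fairlea vs Selby: 8+1+7 = 16 for Fairlea, 3 for Selby — Fairlea by 16–3.
Fairlea–Ivery: Fairlea 19–0.
Marwick vs Selby: Selby, 11–8.
Marwick vs Ivery: Marwick, 10–9.
Selby vs Ivery: Selby wins 18–1.
Ivery loses to every other city — it is the Condorcet loser.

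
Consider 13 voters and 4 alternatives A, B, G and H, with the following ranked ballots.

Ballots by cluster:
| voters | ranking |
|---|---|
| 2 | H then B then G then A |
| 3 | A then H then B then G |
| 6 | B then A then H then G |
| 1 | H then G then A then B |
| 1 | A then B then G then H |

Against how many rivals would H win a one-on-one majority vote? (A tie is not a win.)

1

H against each rival (13 voters):
H vs A: A, 10–3.
H–B: B 7–6.
H vs G: H preferred on 2+3+6+1 = 12 ballots; H wins 12–1.
H beats G; loses to A, B — 1 pairwise win.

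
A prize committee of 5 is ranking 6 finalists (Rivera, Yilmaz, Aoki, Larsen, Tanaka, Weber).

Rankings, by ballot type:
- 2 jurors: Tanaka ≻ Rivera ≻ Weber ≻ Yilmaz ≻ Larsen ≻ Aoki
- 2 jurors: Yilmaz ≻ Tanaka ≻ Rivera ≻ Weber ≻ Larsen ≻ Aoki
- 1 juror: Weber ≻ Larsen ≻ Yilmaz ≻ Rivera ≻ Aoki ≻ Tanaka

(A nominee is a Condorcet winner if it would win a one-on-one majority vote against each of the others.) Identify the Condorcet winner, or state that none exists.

none

Check each pair by majority over 5 ballots:
Rivera vs Yilmaz: Rivera preferred on 2 ballots; Yilmaz wins 3–2.
Rivera vs Aoki: Rivera is ranked higher on 2+2+1 = 5 ballots, Aoki on 0. Rivera wins 5–0.
Rivera vs Larsen: Rivera wins 4–1.
Rivera–Tanaka: Tanaka 4–1.
Rivera vs Weber: Rivera is ranked higher on 2+2 = 4 ballots, Weber on 1. Rivera wins 4–1.
Yilmaz vs Aoki: Yilmaz wins 5–0.
Yilmaz vs Larsen: Yilmaz, 4–1.
Yilmaz vs Tanaka: 2+1 = 3 for Yilmaz, 2 for Tanaka — Yilmaz by 3–2.
Yilmaz vs Weber: 2 to 3, Weber.
Aoki vs Larsen: Larsen, 5–0.
Aoki vs Tanaka: Aoki preferred on 1 ballot; Tanaka wins 4–1.
Aoki vs Weber: Weber, 5–0.
Larsen vs Tanaka: Tanaka wins 4–1.
Larsen vs Weber: 0 to 5, Weber.
Tanaka vs Weber: 4 to 1, Tanaka.
Each nominee drops at least one matchup (Rivera loses to Yilmaz; Yilmaz loses to Weber; Aoki loses to Rivera; Larsen loses to Rivera; Tanaka loses to Yilmaz; Weber loses to Rivera); the cycle Rivera > Weber > Yilmaz > Rivera rules out a Condorcet winner.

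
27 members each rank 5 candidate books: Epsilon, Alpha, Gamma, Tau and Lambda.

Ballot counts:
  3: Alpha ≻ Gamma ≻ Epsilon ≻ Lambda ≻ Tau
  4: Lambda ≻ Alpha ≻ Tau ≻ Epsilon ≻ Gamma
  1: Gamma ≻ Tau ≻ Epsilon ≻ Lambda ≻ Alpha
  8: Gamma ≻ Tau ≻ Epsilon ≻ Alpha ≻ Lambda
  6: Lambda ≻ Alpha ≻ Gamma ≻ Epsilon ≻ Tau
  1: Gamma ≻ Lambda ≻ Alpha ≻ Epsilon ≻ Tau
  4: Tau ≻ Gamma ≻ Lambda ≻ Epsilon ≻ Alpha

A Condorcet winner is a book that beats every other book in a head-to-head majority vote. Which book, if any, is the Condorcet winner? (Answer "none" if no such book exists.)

Check each pair by majority over 27 ballots:
Epsilon vs Alpha: Epsilon is ranked higher on 1+8+4 = 13 ballots, Alpha on 14. Alpha wins 14–13.
Epsilon vs Gamma: Epsilon is ranked higher on 4 ballots, Gamma on 23. Gamma wins 23–4.
Epsilon vs Tau: Tau wins 17–10.
Epsilon vs Lambda: Epsilon preferred on 3+1+8 = 12 ballots; Lambda wins 15–12.
Alpha vs Gamma: Gamma, 14–13.
Alpha vs Tau: 14 to 13, Alpha.
Alpha vs Lambda: Lambda, 16–11.
Gamma vs Tau: Gamma is ranked higher on 3+1+8+6+1 = 19 ballots, Tau on 8. Gamma wins 19–8.
Gamma vs Lambda: Gamma wins 17–10.
Tau vs Lambda: Lambda wins 14–13.
Gamma beats each of Epsilon, Alpha, Tau, Lambda — Gamma is the Condorcet winner.

Gamma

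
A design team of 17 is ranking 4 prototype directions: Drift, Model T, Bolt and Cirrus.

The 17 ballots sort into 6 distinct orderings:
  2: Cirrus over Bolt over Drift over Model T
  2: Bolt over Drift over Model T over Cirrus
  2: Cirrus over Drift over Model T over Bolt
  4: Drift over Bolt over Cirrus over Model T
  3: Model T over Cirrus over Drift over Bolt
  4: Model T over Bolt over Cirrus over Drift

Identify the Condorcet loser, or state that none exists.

Head-to-head results (17 engineers):
Drift vs Model T: Drift preferred on 2+2+2+4 = 10 ballots; Drift wins 10–7.
Drift vs Bolt: Drift is ranked higher on 2+4+3 = 9 ballots, Bolt on 8. Drift wins 9–8.
Drift vs Cirrus: 6 to 11, Cirrus.
Model T–Bolt: Model T 9–8.
Model T vs Cirrus: Model T wins 9–8.
Bolt vs Cirrus: Bolt, 10–7.
No design is winless: Drift beats Model T; Model T beats Bolt; Bolt beats Cirrus; Cirrus beats Drift. There is no Condorcet loser.

none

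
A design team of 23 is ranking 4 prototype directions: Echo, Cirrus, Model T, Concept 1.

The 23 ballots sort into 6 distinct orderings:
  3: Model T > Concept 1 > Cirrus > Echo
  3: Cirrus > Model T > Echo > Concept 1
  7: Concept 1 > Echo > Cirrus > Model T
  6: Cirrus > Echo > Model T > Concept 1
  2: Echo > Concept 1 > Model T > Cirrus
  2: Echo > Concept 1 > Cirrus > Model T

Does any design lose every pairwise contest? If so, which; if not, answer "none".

none

Pairwise majorities:
Echo vs Cirrus: Echo is ranked higher on 7+2+2 = 11 ballots, Cirrus on 12. Cirrus wins 12–11.
Echo vs Model T: 17 to 6, Echo.
Echo vs Concept 1: Echo preferred on 3+6+2+2 = 13 ballots; Echo wins 13–10.
Cirrus–Model T: Cirrus 18–5.
Cirrus vs Concept 1: Concept 1 wins 14–9.
Model T vs Concept 1: Model T wins 12–11.
Every design wins at least one matchup (Echo beats Model T; Cirrus beats Echo; Model T beats Concept 1; Concept 1 beats Cirrus), so there is no Condorcet loser.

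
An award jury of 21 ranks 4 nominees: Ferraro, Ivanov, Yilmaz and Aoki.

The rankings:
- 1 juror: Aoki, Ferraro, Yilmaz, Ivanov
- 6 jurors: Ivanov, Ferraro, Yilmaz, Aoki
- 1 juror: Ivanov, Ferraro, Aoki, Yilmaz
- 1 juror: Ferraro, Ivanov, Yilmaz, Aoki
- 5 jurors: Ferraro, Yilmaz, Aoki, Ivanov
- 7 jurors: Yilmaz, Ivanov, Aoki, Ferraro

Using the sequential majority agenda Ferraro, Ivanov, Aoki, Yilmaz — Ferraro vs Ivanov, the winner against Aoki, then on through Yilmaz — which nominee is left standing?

Yilmaz

Round 1: Ferraro vs Ivanov — 7–14, Ivanov advances.
Round 2: Ivanov vs Aoki — 15–6, Ivanov advances.
Round 3: Ivanov vs Yilmaz — 8–13, Yilmaz advances.
Yilmaz survives the agenda.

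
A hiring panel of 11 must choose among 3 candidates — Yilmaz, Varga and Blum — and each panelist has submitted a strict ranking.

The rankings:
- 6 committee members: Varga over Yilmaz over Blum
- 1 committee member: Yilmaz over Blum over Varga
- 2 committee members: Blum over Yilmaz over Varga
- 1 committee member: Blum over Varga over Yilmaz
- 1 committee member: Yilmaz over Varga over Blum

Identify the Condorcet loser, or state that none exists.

Blum

Head-to-head results (11 committee members):
Yilmaz vs Varga: 1+2+1 = 4 for Yilmaz, 7 for Varga — Varga by 7–4.
Yilmaz vs Blum: Yilmaz wins 8–3.
Varga–Blum: Varga 7–4.
Only Blum has no wins; Blum is the Condorcet loser.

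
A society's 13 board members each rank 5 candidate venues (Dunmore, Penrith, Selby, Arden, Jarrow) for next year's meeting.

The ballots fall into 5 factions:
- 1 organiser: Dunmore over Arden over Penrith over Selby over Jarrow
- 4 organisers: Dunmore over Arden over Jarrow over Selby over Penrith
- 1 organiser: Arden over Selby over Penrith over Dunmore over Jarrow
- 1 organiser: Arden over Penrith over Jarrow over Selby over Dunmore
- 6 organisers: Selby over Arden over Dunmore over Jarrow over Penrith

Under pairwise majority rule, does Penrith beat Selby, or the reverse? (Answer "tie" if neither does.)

Selby

Ballots ranking Penrith above Selby: 1 + 1 = 2.
Ballots ranking Selby above Penrith: 13 − 2 = 11.
Selby wins the head-to-head 11–2.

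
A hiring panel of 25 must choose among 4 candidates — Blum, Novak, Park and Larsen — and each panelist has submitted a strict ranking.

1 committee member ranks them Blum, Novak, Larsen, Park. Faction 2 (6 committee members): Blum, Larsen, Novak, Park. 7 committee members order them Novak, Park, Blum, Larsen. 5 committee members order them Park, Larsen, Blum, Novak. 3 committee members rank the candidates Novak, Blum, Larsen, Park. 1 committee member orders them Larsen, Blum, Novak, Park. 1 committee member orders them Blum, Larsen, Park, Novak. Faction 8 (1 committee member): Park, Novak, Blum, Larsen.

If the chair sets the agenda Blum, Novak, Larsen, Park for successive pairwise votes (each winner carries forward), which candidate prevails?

Round 1: Blum vs Novak — 14–11, Blum advances.
Round 2: Blum vs Larsen — 19–6, Blum advances.
Round 3: Blum vs Park — 12–13, Park advances.
The agenda winner is Park.

Park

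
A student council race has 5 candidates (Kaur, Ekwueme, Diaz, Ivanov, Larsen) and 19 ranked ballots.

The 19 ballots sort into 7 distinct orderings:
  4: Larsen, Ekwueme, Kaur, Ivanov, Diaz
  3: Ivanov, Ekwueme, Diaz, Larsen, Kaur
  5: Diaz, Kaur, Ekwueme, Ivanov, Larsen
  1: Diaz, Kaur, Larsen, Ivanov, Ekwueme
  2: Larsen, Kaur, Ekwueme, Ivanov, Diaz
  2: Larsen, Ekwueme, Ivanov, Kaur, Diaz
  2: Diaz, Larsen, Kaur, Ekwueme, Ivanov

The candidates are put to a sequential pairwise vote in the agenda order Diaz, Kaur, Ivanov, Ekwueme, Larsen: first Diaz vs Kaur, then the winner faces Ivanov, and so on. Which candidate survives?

Round 1: Diaz vs Kaur — 11–8, Diaz advances.
Round 2: Diaz vs Ivanov — 8–11, Ivanov advances.
Round 3: Ivanov vs Ekwueme — 4–15, Ekwueme advances.
Round 4: Ekwueme vs Larsen — 8–11, Larsen advances.
Larsen survives the agenda.

Larsen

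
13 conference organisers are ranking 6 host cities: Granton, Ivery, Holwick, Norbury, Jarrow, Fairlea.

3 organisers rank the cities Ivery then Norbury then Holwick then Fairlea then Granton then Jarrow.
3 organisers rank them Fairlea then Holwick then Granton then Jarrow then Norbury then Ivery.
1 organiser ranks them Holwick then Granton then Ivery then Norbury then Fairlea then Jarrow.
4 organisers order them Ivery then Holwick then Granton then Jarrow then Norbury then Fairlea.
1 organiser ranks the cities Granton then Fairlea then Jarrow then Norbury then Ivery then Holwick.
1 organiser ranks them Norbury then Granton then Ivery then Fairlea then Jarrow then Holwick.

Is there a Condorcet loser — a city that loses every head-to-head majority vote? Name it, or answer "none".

none

Pairwise majorities:
Granton vs Ivery: Granton preferred on 3+1+1+1 = 6 ballots; Ivery wins 7–6.
Granton vs Holwick: 1+1 = 2 for Granton, 11 for Holwick — Holwick by 11–2.
Granton vs Norbury: 3+1+4+1 = 9 for Granton, 4 for Norbury — Granton by 9–4.
Granton vs Jarrow: 13 to 0, Granton.
Granton vs Fairlea: 1+4+1+1 = 7 for Granton, 6 for Fairlea — Granton by 7–6.
Ivery vs Holwick: Ivery is ranked higher on 3+4+1+1 = 9 ballots, Holwick on 4. Ivery wins 9–4.
Ivery vs Norbury: Ivery preferred on 3+1+4 = 8 ballots; Ivery wins 8–5.
Ivery vs Jarrow: 9 to 4, Ivery.
Ivery vs Fairlea: 3+1+4+1 = 9 for Ivery, 4 for Fairlea — Ivery by 9–4.
Holwick vs Norbury: Holwick, 8–5.
Holwick vs Jarrow: Holwick, 11–2.
Holwick vs Fairlea: Holwick, 8–5.
Norbury vs Jarrow: Jarrow wins 8–5.
Norbury vs Fairlea: 9 to 4, Norbury.
Jarrow vs Fairlea: 4 to 9, Fairlea.
Every city wins at least one matchup (Granton beats Norbury; Ivery beats Granton; Holwick beats Granton; Norbury beats Fairlea; Jarrow beats Norbury; Fairlea beats Jarrow), so there is no Condorcet loser.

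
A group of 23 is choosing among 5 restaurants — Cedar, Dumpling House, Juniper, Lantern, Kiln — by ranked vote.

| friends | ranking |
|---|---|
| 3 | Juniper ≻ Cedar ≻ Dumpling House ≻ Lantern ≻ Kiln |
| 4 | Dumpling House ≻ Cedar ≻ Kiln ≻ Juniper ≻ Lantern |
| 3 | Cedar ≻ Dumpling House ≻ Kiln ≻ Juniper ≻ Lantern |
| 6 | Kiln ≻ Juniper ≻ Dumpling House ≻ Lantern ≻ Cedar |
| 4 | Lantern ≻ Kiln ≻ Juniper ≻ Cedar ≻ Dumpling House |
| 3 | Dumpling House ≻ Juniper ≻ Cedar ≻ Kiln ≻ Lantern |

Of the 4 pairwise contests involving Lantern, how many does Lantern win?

0

Lantern against each rival (23 friends):
Lantern vs Cedar: Cedar wins 13–10.
Lantern vs Dumpling House: Lantern is ranked higher on 4 ballots, Dumpling House on 19. Dumpling House wins 19–4.
Lantern vs Juniper: Lantern preferred on 4 ballots; Juniper wins 19–4.
Lantern vs Kiln: Kiln, 16–7.
Lantern beats no one; loses to Cedar, Dumpling House, Juniper, Kiln — 0 pairwise wins.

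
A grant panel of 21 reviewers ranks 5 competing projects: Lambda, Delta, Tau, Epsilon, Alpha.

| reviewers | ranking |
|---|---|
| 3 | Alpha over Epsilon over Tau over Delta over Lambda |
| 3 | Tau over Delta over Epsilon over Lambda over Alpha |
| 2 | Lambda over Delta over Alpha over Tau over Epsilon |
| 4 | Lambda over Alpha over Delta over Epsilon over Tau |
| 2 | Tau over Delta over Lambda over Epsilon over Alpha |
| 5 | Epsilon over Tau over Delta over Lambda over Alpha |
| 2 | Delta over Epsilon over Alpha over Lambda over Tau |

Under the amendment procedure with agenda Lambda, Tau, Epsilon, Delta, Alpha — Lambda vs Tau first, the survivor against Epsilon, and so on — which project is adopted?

Round 1: Lambda vs Tau — 8–13, Tau advances.
Round 2: Tau vs Epsilon — 7–14, Epsilon advances.
Round 3: Epsilon vs Delta — 8–13, Delta advances.
Round 4: Delta vs Alpha — 14–7, Delta advances.
The agenda winner is Delta.

Delta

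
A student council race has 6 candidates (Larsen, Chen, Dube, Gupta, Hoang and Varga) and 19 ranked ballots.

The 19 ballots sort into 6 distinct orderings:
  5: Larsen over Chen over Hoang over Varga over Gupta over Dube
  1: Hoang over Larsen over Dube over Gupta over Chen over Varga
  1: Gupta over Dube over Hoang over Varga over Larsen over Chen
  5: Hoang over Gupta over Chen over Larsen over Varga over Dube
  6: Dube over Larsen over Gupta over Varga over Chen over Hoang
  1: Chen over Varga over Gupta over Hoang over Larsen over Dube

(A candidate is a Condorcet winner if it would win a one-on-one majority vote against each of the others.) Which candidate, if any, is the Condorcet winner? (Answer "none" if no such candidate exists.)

Larsen

Head-to-head results (19 voters):
Larsen vs Chen: Larsen, 13–6.
Larsen–Dube: Larsen 12–7.
Larsen vs Gupta: Larsen, 12–7.
Larsen vs Hoang: Larsen wins 11–8.
Larsen vs Varga: Larsen, 17–2.
Chen vs Dube: Chen wins 11–8.
Chen vs Gupta: Gupta, 13–6.
Chen vs Hoang: Chen wins 12–7.
Chen vs Varga: Chen wins 12–7.
Dube vs Gupta: Gupta wins 12–7.
Dube–Hoang: Hoang 12–7.
Dube vs Varga: Varga, 11–8.
Gupta vs Hoang: Hoang wins 11–8.
Gupta–Varga: Gupta 13–6.
Hoang vs Varga: Hoang wins 12–7.
Larsen beats each of Chen, Dube, Gupta, Hoang, Varga — Larsen is the Condorcet winner.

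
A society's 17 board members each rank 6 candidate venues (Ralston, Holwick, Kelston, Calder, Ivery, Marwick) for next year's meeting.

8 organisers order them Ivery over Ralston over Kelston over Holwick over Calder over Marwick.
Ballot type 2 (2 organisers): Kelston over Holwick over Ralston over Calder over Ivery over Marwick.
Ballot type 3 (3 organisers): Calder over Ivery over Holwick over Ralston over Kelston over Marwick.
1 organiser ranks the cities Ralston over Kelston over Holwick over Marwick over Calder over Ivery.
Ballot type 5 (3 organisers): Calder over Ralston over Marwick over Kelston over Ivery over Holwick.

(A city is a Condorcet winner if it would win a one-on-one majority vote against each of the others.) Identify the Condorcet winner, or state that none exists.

Check each pair by majority over 17 ballots:
Ralston vs Holwick: Ralston wins 12–5.
Ralston–Kelston: Ralston 15–2.
Ralston vs Calder: 8+2+1 = 11 for Ralston, 6 for Calder — Ralston by 11–6.
Ralston vs Ivery: Ralston is ranked higher on 2+1+3 = 6 ballots, Ivery on 11. Ivery wins 11–6.
Ralston vs Marwick: Ralston preferred on 8+2+3+1+3 = 17 ballots; Ralston wins 17–0.
Holwick vs Kelston: 3 for Holwick, 14 for Kelston — Kelston by 14–3.
Holwick vs Calder: Holwick wins 11–6.
Holwick vs Ivery: Holwick preferred on 2+1 = 3 ballots; Ivery wins 14–3.
Holwick vs Marwick: Holwick preferred on 8+2+3+1 = 14 ballots; Holwick wins 14–3.
Kelston vs Calder: Kelston, 11–6.
Kelston–Ivery: Ivery 11–6.
Kelston vs Marwick: Kelston preferred on 8+2+3+1 = 14 ballots; Kelston wins 14–3.
Calder vs Ivery: Calder is ranked higher on 2+3+1+3 = 9 ballots, Ivery on 8. Calder wins 9–8.
Calder vs Marwick: Calder, 16–1.
Ivery–Marwick: Ivery 13–4.
Each city drops at least one matchup (Ralston loses to Ivery; Holwick loses to Ralston; Kelston loses to Ralston; Calder loses to Ralston; Ivery loses to Calder; Marwick loses to Ralston); the cycle Ralston → Calder → Ivery → Ralston rules out a Condorcet winner.

none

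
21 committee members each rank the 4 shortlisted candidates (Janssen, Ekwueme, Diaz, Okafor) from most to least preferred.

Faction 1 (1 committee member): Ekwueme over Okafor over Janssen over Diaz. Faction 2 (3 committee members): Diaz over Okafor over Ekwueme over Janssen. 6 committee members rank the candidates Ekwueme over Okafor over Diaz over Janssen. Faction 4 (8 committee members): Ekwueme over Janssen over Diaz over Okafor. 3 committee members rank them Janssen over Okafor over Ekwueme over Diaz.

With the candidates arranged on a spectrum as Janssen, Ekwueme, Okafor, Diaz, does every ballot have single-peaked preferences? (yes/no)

Axis positions: Janssen=1, Ekwueme=2, Okafor=3, Diaz=4.
Faction 1 (peak Ekwueme at position 2): ranking walks positions 2-3-1-4, expanding outward from the peak — single-peaked.
Faction 2 (peak Diaz at position 4): ranking walks positions 4-3-2-1, expanding outward from the peak — single-peaked.
Faction 3 (peak Ekwueme at position 2): ranking walks positions 2-3-4-1, expanding outward from the peak — single-peaked.
Faction 4: ranking walks positions 2-1-4-3; Diaz is ranked above Okafor even though Okafor lies between Diaz and the peak Ekwueme on the axis — preferences dip and rise again. Not single-peaked.
Faction 5: ranking walks positions 1-3-2-4; Okafor is ranked above Ekwueme even though Ekwueme lies between Okafor and the peak Janssen on the axis — preferences dip and rise again. Not single-peaked.
Faction 4 violates single-peakedness, so the profile is not single-peaked on this axis.

no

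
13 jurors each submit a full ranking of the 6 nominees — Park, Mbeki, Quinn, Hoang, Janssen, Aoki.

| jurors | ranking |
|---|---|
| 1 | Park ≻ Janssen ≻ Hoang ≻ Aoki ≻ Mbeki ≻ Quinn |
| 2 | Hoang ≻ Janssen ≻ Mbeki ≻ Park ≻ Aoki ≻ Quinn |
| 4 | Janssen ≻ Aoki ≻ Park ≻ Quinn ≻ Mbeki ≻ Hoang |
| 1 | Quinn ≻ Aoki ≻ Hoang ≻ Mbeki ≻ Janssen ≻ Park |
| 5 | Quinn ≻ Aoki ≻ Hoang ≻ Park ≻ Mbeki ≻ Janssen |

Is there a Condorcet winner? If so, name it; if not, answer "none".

Check each pair by majority over 13 ballots:
Park vs Mbeki: Park preferred on 1+4+5 = 10 ballots; Park wins 10–3.
Park vs Quinn: Park preferred on 1+2+4 = 7 ballots; Park wins 7–6.
Park vs Hoang: Park preferred on 1+4 = 5 ballots; Hoang wins 8–5.
Park vs Janssen: Park preferred on 1+5 = 6 ballots; Janssen wins 7–6.
Park vs Aoki: 1+2 = 3 for Park, 10 for Aoki — Aoki by 10–3.
Mbeki vs Quinn: 3 to 10, Quinn.
Mbeki vs Hoang: 4 for Mbeki, 9 for Hoang — Hoang by 9–4.
Mbeki vs Janssen: Mbeki preferred on 1+5 = 6 ballots; Janssen wins 7–6.
Mbeki vs Aoki: 2 to 11, Aoki.
Quinn vs Hoang: Quinn preferred on 4+1+5 = 10 ballots; Quinn wins 10–3.
Quinn vs Janssen: Quinn preferred on 1+5 = 6 ballots; Janssen wins 7–6.
Quinn vs Aoki: Quinn preferred on 1+5 = 6 ballots; Aoki wins 7–6.
Hoang vs Janssen: Hoang preferred on 2+1+5 = 8 ballots; Hoang wins 8–5.
Hoang vs Aoki: 1+2 = 3 for Hoang, 10 for Aoki — Aoki by 10–3.
Janssen vs Aoki: 1+2+4 = 7 for Janssen, 6 for Aoki — Janssen by 7–6.
Each nominee drops at least one matchup (Park loses to Hoang; Mbeki loses to Park; Quinn loses to Park; Hoang loses to Quinn; Janssen loses to Hoang; Aoki loses to Janssen); the cycle Park → Quinn → Hoang → Park rules out a Condorcet winner.

none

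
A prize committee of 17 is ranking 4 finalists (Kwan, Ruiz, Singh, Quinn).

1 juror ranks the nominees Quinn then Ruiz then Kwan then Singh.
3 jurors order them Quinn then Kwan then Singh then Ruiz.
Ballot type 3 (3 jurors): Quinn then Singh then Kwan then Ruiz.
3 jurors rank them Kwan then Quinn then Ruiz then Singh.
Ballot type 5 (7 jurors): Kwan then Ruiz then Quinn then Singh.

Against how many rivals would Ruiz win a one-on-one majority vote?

1

Ruiz against each rival (17 jurors):
Ruiz vs Kwan: Ruiz is ranked higher on 1 ballot, Kwan on 16. Kwan wins 16–1.
Ruiz vs Singh: Ruiz, 11–6.
Ruiz vs Quinn: Ruiz preferred on 7 ballots; Quinn wins 10–7.
Ruiz beats Singh; loses to Kwan, Quinn — 1 pairwise win.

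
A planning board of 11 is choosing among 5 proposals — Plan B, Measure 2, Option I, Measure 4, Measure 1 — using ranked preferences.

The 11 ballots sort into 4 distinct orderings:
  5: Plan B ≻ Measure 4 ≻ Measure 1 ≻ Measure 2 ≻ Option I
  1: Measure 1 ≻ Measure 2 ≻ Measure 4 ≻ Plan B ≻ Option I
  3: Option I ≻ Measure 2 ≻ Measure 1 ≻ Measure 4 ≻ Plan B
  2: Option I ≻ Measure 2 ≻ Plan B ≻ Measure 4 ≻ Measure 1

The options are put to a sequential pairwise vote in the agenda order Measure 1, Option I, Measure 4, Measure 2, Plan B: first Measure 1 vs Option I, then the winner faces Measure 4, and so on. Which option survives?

Round 1: Measure 1 vs Option I — 6–5, Measure 1 advances.
Round 2: Measure 1 vs Measure 4 — 4–7, Measure 4 advances.
Round 3: Measure 4 vs Measure 2 — 5–6, Measure 2 advances.
Round 4: Measure 2 vs Plan B — 6–5, Measure 2 advances.
The agenda winner is Measure 2.

Measure 2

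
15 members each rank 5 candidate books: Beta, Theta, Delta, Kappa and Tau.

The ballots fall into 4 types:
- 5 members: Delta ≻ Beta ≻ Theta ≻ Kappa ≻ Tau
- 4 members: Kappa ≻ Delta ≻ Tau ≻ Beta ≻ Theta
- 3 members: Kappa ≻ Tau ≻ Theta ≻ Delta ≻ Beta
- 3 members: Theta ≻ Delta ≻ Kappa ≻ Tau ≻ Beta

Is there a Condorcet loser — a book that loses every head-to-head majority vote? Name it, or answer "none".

Pairwise majorities:
Beta vs Theta: Beta preferred on 5+4 = 9 ballots; Beta wins 9–6.
Beta vs Delta: 0 to 15, Delta.
Beta vs Kappa: Beta is ranked higher on 5 ballots, Kappa on 10. Kappa wins 10–5.
Beta vs Tau: 5 for Beta, 10 for Tau — Tau by 10–5.
Theta vs Delta: Theta preferred on 3+3 = 6 ballots; Delta wins 9–6.
Theta vs Kappa: Theta wins 8–7.
Theta vs Tau: Theta is ranked higher on 5+3 = 8 ballots, Tau on 7. Theta wins 8–7.
Delta vs Kappa: Delta preferred on 5+3 = 8 ballots; Delta wins 8–7.
Delta vs Tau: 12 to 3, Delta.
Kappa vs Tau: Kappa is ranked higher on 5+4+3+3 = 15 ballots, Tau on 0. Kappa wins 15–0.
Each book has at least one pairwise win (Beta beats Theta; Theta beats Kappa; Delta beats Beta; Kappa beats Beta; Tau beats Beta) — no Condorcet loser.

none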